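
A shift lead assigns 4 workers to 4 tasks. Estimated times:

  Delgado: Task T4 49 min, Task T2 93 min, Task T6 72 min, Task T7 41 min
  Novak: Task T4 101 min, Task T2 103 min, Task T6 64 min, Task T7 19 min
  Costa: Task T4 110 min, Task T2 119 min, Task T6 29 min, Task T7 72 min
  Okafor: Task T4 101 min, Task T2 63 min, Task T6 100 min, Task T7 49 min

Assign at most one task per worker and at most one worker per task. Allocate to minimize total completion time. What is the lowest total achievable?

This is the linear assignment problem.
Optimal: Delgado→Task T4 (49 min), Novak→Task T7 (19 min), Costa→Task T6 (29 min), Okafor→Task T2 (63 min) — total 49+19+29+63 = 160 min.
Row-greedy (each worker in turn takes its cheapest remaining task) gives 278 min, worse by 118.
Next-best assignment: Delgado→Task T4, Novak→Task T2, Costa→Task T6, Okafor→Task T7 = 230 min.

Minimum total: 160 min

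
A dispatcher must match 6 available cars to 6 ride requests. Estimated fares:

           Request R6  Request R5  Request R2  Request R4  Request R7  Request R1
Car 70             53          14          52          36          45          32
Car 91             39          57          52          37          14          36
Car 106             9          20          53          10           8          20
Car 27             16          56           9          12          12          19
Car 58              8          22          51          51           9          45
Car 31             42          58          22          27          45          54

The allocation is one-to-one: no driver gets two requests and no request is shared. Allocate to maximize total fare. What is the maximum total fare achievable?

Optimal: Car 70→Request R7 ($45), Car 91→Request R6 ($39), Car 106→Request R2 ($53), Car 27→Request R5 ($56), Car 58→Request R4 ($51), Car 31→Request R1 ($54) — total 45+39+53+56+51+54 = $298.
Swapping Car 31↔Car 106 (Car 31→Request R2 $22, Car 106→Request R1 $20) loses 65.
Checked against all permutations: $298 is optimal.

Maximum total: $298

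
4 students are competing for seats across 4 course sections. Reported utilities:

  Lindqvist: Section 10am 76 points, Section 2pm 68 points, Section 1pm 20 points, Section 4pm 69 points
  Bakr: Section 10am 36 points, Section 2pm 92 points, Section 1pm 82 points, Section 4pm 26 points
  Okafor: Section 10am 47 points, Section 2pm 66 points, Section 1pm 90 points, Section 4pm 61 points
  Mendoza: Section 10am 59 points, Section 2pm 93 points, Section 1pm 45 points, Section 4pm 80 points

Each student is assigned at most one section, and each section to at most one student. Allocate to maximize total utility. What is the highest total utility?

Optimal: Lindqvist→Section 10am (76 points), Bakr→Section 2pm (92 points), Okafor→Section 1pm (90 points), Mendoza→Section 4pm (80 points) — total 76+92+90+80 = 338 points.
Column-greedy (each section in turn goes to its best remaining student) gives 285 points, worse by 53.
Next-best assignment: Lindqvist→Section 10am, Bakr→Section 1pm, Okafor→Section 4pm, Mendoza→Section 2pm = 312 points.
Swapping Mendoza↔Bakr (Mendoza→Section 2pm 93 points, Bakr→Section 4pm 26 points) loses 53.

Maximum total: 338 points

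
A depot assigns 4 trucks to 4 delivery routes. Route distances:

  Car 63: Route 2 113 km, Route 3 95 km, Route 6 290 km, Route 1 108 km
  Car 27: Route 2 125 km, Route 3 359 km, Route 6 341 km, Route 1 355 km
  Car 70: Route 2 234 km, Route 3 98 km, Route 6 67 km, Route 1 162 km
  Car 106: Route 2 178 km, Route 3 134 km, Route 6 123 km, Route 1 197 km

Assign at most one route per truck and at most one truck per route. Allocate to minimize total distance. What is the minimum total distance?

Min total: 434 km

Treat this as an assignment problem: match each truck to one route.
Optimal: Car 63→Route 1 (108 km), Car 27→Route 2 (125 km), Car 70→Route 6 (67 km), Car 106→Route 3 (134 km) — total 108+125+67+134 = 434 km.
Row-greedy (each truck in turn takes its cheapest remaining route) gives 484 km, worse by 50.
Swapping Car 70↔Car 106 (Car 70→Route 3 98 km, Car 106→Route 6 123 km) adds 20.
No other one-to-one assignment undercuts 434 km.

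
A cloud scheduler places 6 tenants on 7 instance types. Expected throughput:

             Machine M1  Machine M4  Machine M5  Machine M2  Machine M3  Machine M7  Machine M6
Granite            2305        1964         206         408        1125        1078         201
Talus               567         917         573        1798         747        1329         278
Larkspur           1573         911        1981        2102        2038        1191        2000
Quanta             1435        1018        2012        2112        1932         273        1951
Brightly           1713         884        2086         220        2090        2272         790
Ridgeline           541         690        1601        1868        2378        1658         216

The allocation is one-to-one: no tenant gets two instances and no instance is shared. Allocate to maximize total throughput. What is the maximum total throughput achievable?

This is the linear assignment problem.
Optimal: Granite→Machine M1 (2305 ops/s), Talus→Machine M2 (1798 ops/s), Larkspur→Machine M6 (2000 ops/s), Quanta→Machine M5 (2012 ops/s), Brightly→Machine M7 (2272 ops/s), Ridgeline→Machine M3 (2378 ops/s) — total 2305+1798+2000+2012+2272+2378 = 12765 ops/s.
Max-entry greedy (repeatedly take the single best remaining cell) gives 11984 ops/s, worse by 781.
Checked against all permutations: 12765 ops/s is optimal.

Maximum total: 12765 ops/s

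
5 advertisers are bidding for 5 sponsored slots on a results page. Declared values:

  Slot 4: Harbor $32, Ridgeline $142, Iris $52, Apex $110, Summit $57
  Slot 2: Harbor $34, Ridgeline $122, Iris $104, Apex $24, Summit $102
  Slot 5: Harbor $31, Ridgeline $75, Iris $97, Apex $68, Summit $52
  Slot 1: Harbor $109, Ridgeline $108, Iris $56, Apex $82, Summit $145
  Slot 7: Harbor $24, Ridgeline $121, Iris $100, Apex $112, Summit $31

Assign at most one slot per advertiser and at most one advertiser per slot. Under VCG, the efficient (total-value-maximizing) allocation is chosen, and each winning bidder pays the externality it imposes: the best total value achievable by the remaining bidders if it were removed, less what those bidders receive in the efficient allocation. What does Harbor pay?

Harbor pays $50.

Efficient allocation: Harbor→Slot 1 ($109), Ridgeline→Slot 4 ($142), Iris→Slot 5 ($97), Apex→Slot 7 ($112), Summit→Slot 2 ($102); total welfare W = $562.
Harbor receives Slot 1 at value $109, so the others get W − 109 = $453.
Without Harbor: best allocation of the remaining 4 bidders over all 5 slots is Ridgeline→Slot 4 ($142), Iris→Slot 2 ($104), Apex→Slot 7 ($112), Summit→Slot 1 ($145), total $503.
VCG payment = (others' best without Harbor) − (others' welfare with Harbor) = 503 − 453 = $50.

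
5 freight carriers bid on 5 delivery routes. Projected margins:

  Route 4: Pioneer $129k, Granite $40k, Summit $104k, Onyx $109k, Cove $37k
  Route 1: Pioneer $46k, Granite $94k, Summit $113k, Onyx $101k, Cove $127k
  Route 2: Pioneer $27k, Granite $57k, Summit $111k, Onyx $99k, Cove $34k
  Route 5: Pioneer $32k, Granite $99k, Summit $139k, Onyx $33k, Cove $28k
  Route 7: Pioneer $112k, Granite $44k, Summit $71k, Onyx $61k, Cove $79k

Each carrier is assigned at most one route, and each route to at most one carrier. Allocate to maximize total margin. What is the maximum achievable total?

Maximum total: $558k

This is the linear assignment problem.
Optimal: Pioneer→Route 7 ($112k), Granite→Route 5 ($99k), Summit→Route 2 ($111k), Onyx→Route 4 ($109k), Cove→Route 1 ($127k) — total 112+99+111+109+127 = $558k.
Column-greedy (each route in turn goes to its best remaining carrier) gives $527k, worse by 31.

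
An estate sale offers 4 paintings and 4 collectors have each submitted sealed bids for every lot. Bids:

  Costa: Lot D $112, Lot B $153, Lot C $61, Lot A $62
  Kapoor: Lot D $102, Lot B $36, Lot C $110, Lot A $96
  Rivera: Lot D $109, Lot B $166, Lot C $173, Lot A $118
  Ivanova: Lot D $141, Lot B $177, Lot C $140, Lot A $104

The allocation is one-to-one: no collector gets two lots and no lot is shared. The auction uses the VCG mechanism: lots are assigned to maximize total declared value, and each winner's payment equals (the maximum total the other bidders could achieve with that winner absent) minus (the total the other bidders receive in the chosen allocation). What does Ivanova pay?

Ivanova pays $6.

Efficient allocation: Costa→Lot B ($153), Kapoor→Lot A ($96), Rivera→Lot C ($173), Ivanova→Lot D ($141); total welfare W = $563.
Ivanova receives Lot D at value $141, so the others get W − 141 = $422.
Without Ivanova: best allocation of the remaining 3 bidders over all 4 lots is Costa→Lot B ($153), Kapoor→Lot D ($102), Rivera→Lot C ($173), total $428.
VCG payment = (others' best without Ivanova) − (others' welfare with Ivanova) = 428 − 422 = $6.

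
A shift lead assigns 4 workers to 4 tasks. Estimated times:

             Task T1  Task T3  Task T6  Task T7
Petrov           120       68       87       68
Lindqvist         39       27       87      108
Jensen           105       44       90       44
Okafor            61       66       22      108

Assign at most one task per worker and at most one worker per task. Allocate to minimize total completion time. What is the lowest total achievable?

Minimum total: 173 min

Optimal: Petrov→Task T3 (68 min), Lindqvist→Task T1 (39 min), Jensen→Task T7 (44 min), Okafor→Task T6 (22 min) — total 68+39+44+22 = 173 min.
Min-entry greedy (repeatedly take the single cheapest remaining cell) gives 213 min, worse by 40.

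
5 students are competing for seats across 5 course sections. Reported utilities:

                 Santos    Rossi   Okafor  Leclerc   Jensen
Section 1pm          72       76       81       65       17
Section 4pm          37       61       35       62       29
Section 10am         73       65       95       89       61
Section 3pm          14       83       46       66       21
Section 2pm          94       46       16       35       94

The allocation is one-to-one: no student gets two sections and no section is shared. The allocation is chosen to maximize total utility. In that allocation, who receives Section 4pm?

Treat this as an assignment problem: match each student to one section.
Optimal: Santos→Section 1pm (72 points), Rossi→Section 3pm (83 points), Okafor→Section 10am (95 points), Leclerc→Section 4pm (62 points), Jensen→Section 2pm (94 points) — total 72+83+95+62+94 = 406 points.
Max-entry greedy (repeatedly take the single best remaining cell) gives 366 points, worse by 40.
Next-best assignment: Santos→Section 10am, Rossi→Section 3pm, Okafor→Section 1pm, Leclerc→Section 4pm, Jensen→Section 2pm = 393 points.
Leclerc's own top section is Section 10am (89 points), but forcing Leclerc→Section 10am and reassigning the rest optimally gives only 384 points — worse by 22.

Leclerc receives Section 4pm.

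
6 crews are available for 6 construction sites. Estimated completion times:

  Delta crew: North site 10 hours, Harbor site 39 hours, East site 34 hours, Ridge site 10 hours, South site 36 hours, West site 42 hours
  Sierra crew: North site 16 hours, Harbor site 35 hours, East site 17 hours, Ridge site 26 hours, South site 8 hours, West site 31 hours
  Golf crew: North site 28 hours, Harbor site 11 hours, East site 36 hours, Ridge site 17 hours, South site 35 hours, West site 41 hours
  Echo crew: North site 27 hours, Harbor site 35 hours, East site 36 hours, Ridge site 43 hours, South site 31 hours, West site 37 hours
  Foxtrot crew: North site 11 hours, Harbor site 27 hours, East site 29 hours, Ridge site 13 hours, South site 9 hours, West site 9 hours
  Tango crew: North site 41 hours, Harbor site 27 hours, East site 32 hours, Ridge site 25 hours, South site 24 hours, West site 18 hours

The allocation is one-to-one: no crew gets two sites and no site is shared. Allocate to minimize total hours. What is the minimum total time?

Optimal: Delta crew→Ridge site (10 hours), Sierra crew→East site (17 hours), Golf crew→Harbor site (11 hours), Echo crew→North site (27 hours), Foxtrot crew→South site (9 hours), Tango crew→West site (18 hours) — total 10+17+11+27+9+18 = 92 hours.
Column-greedy (each site in turn goes to its cheapest remaining crew) gives 112 hours, worse by 20.
Every other assignment is strictly worse.

Min total: 92 hours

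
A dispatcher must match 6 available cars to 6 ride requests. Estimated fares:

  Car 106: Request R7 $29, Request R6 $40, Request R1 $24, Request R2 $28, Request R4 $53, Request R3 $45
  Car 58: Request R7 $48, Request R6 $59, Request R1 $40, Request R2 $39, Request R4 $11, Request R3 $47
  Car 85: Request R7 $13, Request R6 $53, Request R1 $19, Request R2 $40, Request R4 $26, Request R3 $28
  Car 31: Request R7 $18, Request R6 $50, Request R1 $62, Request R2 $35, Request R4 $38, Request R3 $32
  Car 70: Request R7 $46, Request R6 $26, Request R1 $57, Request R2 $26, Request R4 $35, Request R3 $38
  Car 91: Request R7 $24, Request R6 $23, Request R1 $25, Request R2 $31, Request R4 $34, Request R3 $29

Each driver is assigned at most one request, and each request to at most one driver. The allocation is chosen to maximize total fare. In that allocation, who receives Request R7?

Treat this as an assignment problem: match each driver to one request.
Optimal: Car 106→Request R4 ($53), Car 58→Request R3 ($47), Car 85→Request R6 ($53), Car 31→Request R1 ($62), Car 70→Request R7 ($46), Car 91→Request R2 ($31) — total 53+47+53+62+46+31 = $292.
Car 70's own top request is Request R1 ($57), but forcing Car 70→Request R1 and reassigning the rest optimally gives only $277 — worse by 15.

Car 70 receives Request R7.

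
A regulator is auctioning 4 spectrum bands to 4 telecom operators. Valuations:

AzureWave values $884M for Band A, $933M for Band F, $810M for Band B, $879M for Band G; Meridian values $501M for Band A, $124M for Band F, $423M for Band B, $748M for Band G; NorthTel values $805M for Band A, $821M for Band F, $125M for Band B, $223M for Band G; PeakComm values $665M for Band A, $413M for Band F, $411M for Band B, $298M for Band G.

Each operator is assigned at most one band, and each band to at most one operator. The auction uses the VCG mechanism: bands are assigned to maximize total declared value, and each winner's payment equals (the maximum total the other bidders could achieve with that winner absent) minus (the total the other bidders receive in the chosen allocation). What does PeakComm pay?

PeakComm pays $107M.

Efficient allocation: AzureWave→Band B ($810M), Meridian→Band G ($748M), NorthTel→Band F ($821M), PeakComm→Band A ($665M); total welfare W = $3044M.
PeakComm receives Band A at value $665M, so the others get W − 665 = $2379M.
Without PeakComm: best allocation of the remaining 3 bidders over all 4 bands is AzureWave→Band F ($933M), Meridian→Band G ($748M), NorthTel→Band A ($805M), total $2486M.
VCG payment = (others' best without PeakComm) − (others' welfare with PeakComm) = 2486 − 2379 = $107M.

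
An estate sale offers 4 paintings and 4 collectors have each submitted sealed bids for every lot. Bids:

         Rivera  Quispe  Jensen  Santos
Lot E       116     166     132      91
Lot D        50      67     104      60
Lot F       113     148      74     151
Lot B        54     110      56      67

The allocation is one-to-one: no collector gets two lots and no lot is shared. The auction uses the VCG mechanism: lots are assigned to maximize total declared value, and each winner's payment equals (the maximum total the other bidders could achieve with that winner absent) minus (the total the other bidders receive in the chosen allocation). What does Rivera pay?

Rivera pays $56.

Efficient allocation: Rivera→Lot E ($116), Quispe→Lot B ($110), Jensen→Lot D ($104), Santos→Lot F ($151); total welfare W = $481.
Rivera receives Lot E at value $116, so the others get W − 116 = $365.
Without Rivera: best allocation of the remaining 3 bidders over all 4 lots is Quispe→Lot E ($166), Jensen→Lot D ($104), Santos→Lot F ($151), total $421.
VCG payment = (others' best without Rivera) − (others' welfare with Rivera) = 421 − 365 = $56.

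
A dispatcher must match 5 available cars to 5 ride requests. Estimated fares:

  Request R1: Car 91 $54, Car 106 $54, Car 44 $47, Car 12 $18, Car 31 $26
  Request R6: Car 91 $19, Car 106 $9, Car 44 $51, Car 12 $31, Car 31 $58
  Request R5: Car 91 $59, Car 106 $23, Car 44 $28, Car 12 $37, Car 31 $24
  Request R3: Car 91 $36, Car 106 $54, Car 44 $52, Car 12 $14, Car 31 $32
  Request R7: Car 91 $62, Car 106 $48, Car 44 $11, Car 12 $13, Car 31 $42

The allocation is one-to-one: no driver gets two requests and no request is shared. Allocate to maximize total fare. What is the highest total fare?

Max total: $263

Optimal: Car 91→Request R7 ($62), Car 106→Request R1 ($54), Car 44→Request R3 ($52), Car 12→Request R5 ($37), Car 31→Request R6 ($58) — total 62+54+52+37+58 = $263.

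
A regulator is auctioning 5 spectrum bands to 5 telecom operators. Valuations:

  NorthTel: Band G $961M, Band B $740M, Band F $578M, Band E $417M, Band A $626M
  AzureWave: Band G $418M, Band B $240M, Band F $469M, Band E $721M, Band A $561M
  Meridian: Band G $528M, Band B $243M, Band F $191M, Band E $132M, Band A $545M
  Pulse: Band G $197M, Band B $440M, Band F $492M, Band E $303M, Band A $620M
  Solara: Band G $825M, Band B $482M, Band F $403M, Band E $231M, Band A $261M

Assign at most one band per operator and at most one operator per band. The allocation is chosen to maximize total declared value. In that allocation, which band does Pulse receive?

Optimal: NorthTel→Band B ($740M), AzureWave→Band E ($721M), Meridian→Band A ($545M), Pulse→Band F ($492M), Solara→Band G ($825M) — total 740+721+545+492+825 = $3323M.
Max-entry greedy (repeatedly take the single best remaining cell) gives $2975M, worse by 348.
Next-best assignment: NorthTel→Band G, AzureWave→Band E, Meridian→Band A, Pulse→Band F, Solara→Band B = $3201M.
Every other assignment is strictly worse.
Pulse's own top band is Band A ($620M), but forcing Pulse→Band A and reassigning the rest optimally gives only $3097M — worse by 226.

Pulse receives Band F.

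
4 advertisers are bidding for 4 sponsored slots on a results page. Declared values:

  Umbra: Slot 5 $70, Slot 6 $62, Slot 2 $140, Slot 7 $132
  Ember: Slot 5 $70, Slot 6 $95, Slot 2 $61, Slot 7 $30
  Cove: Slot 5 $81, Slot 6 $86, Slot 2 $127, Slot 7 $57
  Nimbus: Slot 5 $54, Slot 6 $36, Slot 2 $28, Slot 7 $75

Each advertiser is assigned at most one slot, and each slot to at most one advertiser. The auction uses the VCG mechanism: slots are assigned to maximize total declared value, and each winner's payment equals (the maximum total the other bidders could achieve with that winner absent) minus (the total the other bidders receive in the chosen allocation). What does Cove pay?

Cove pays $29.

Efficient allocation: Umbra→Slot 7 ($132), Ember→Slot 6 ($95), Cove→Slot 2 ($127), Nimbus→Slot 5 ($54); total welfare W = $408.
Cove receives Slot 2 at value $127, so the others get W − 127 = $281.
Without Cove: best allocation of the remaining 3 bidders over all 4 slots is Umbra→Slot 2 ($140), Ember→Slot 6 ($95), Nimbus→Slot 7 ($75), total $310.
VCG payment = (others' best without Cove) − (others' welfare with Cove) = 310 − 281 = $29.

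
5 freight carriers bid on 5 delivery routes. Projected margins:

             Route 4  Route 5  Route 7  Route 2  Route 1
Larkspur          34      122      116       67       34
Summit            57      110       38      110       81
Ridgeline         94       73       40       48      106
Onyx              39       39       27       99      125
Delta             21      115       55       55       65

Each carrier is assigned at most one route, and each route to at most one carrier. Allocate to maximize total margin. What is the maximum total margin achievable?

This is a one-to-one assignment (maximum-weight bipartite matching).
Optimal: Larkspur→Route 7 ($116k), Summit→Route 2 ($110k), Ridgeline→Route 4 ($94k), Onyx→Route 1 ($125k), Delta→Route 5 ($115k) — total 116+110+94+125+115 = $560k.
Max-entry greedy (repeatedly take the single best remaining cell) gives $506k, worse by 54.

Max total: $560k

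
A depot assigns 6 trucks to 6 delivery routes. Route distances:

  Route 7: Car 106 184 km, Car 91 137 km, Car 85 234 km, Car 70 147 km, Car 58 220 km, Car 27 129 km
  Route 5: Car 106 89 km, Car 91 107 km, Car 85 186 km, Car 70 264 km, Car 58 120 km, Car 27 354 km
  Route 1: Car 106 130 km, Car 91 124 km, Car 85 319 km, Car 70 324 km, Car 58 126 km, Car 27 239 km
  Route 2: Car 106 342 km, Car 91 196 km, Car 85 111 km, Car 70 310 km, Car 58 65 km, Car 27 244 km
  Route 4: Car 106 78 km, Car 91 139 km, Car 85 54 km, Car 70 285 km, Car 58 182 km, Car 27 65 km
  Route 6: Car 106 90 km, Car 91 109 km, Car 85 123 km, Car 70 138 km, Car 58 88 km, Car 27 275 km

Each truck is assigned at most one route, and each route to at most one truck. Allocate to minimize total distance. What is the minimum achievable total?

Min total: 599 km

This is a one-to-one assignment (minimum-cost bipartite matching).
Optimal: Car 106→Route 5 (89 km), Car 91→Route 1 (124 km), Car 85→Route 4 (54 km), Car 70→Route 6 (138 km), Car 58→Route 2 (65 km), Car 27→Route 7 (129 km) — total 89+124+54+138+65+129 = 599 km.
Row-greedy (each truck in turn takes its cheapest remaining route) gives 689 km, worse by 90.
Swapping Car 70↔Car 85 (Car 70→Route 4 285 km, Car 85→Route 6 123 km) adds 216.
Checked against all permutations: 599 km is optimal.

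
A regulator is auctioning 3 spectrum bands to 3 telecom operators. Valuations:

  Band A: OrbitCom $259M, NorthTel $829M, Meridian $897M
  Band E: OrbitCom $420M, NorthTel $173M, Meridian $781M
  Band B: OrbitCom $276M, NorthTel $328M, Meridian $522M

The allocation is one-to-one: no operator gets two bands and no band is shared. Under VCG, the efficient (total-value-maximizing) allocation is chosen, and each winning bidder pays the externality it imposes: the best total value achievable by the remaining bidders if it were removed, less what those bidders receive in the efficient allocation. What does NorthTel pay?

Efficient allocation: OrbitCom→Band B ($276M), NorthTel→Band A ($829M), Meridian→Band E ($781M); total welfare W = $1886M.
NorthTel receives Band A at value $829M, so the others get W − 829 = $1057M.
Without NorthTel: best allocation of the remaining 2 bidders over all 3 bands is OrbitCom→Band E ($420M), Meridian→Band A ($897M), total $1317M.
VCG payment = (others' best without NorthTel) − (others' welfare with NorthTel) = 1317 − 1057 = $260M.

NorthTel pays $260M.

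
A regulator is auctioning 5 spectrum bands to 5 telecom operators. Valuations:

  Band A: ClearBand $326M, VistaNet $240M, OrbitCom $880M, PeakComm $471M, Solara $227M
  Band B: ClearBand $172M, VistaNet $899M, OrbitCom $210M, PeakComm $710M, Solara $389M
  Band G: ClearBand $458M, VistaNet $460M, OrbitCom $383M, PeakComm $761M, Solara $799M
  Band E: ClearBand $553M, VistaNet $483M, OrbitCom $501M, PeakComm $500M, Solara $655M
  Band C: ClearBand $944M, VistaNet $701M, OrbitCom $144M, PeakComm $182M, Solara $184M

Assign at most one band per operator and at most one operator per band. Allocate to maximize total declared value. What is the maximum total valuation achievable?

Maximum total: $4139M

Optimal: ClearBand→Band C ($944M), VistaNet→Band B ($899M), OrbitCom→Band A ($880M), PeakComm→Band G ($761M), Solara→Band E ($655M) — total 944+899+880+761+655 = $4139M.
Max-entry greedy (repeatedly take the single best remaining cell) gives $4022M, worse by 117.
Next-best assignment: ClearBand→Band C, VistaNet→Band B, OrbitCom→Band A, PeakComm→Band E, Solara→Band G = $4022M.
Swapping PeakComm↔OrbitCom (PeakComm→Band A $471M, OrbitCom→Band G $383M) loses 787.
Checked against all permutations: $4139M is optimal.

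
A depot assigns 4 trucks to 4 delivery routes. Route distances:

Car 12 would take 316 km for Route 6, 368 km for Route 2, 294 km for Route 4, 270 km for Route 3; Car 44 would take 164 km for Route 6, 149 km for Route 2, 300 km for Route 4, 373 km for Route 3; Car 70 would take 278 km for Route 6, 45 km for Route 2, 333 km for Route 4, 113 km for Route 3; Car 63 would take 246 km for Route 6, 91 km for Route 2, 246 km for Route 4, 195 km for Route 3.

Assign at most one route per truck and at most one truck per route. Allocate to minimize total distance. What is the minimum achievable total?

Minimum total: 662 km

Treat this as an assignment problem: match each truck to one route.
Optimal: Car 12→Route 4 (294 km), Car 44→Route 6 (164 km), Car 70→Route 3 (113 km), Car 63→Route 2 (91 km) — total 294+164+113+91 = 662 km.
Row-greedy (each truck in turn takes its cheapest remaining route) gives 943 km, worse by 281.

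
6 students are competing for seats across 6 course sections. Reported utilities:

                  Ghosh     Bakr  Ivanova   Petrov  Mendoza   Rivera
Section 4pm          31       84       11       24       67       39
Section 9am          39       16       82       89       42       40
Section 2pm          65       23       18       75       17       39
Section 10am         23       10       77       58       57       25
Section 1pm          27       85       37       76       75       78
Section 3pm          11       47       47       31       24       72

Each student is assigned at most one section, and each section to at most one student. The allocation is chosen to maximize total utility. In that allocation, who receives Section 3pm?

Rivera receives Section 3pm.

This is a one-to-one assignment (maximum-weight bipartite matching).
Optimal: Ghosh→Section 2pm (65 points), Bakr→Section 4pm (84 points), Ivanova→Section 10am (77 points), Petrov→Section 9am (89 points), Mendoza→Section 1pm (75 points), Rivera→Section 3pm (72 points) — total 65+84+77+89+75+72 = 462 points.
Swapping Ghosh↔Ivanova (Ghosh→Section 10am 23 points, Ivanova→Section 2pm 18 points) loses 101.
Every other assignment is strictly worse.
Rivera's own top section is Section 1pm (78 points), but forcing Rivera→Section 1pm and reassigning the rest optimally gives only 423 points — worse by 39.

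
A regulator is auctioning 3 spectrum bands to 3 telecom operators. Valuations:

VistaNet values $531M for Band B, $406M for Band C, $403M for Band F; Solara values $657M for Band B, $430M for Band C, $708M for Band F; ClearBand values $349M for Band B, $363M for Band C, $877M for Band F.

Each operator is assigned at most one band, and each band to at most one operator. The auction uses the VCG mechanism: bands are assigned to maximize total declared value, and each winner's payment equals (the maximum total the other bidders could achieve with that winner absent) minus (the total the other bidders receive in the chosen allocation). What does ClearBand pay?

Efficient allocation: VistaNet→Band C ($406M), Solara→Band B ($657M), ClearBand→Band F ($877M); total welfare W = $1940M.
ClearBand receives Band F at value $877M, so the others get W − 877 = $1063M.
Without ClearBand: best allocation of the remaining 2 bidders over all 3 bands is VistaNet→Band B ($531M), Solara→Band F ($708M), total $1239M.
VCG payment = (others' best without ClearBand) − (others' welfare with ClearBand) = 1239 − 1063 = $176M.

ClearBand pays $176M.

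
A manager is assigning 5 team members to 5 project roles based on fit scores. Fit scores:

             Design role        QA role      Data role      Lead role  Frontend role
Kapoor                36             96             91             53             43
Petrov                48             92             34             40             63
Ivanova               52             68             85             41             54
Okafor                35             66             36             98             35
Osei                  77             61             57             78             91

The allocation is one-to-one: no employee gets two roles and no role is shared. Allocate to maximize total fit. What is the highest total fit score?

Maximum total: 424 pts

Optimal: Kapoor→Data role (91 pts), Petrov→QA role (92 pts), Ivanova→Design role (52 pts), Okafor→Lead role (98 pts), Osei→Frontend role (91 pts) — total 91+92+52+98+91 = 424 pts.
Column-greedy (each role in turn goes to its best remaining employee) gives 419 pts, worse by 5.
Checked against all permutations: 424 pts is optimal.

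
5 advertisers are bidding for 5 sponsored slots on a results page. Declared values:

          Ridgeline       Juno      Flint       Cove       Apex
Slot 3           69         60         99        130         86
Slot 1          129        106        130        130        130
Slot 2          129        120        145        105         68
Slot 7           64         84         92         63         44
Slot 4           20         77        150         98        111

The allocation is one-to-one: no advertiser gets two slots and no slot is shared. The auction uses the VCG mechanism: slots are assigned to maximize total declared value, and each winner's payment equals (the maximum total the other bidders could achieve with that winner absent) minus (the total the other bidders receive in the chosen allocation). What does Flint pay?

Efficient allocation: Ridgeline→Slot 2 ($129), Juno→Slot 7 ($84), Flint→Slot 4 ($150), Cove→Slot 3 ($130), Apex→Slot 1 ($130); total welfare W = $623.
Flint receives Slot 4 at value $150, so the others get W − 150 = $473.
Without Flint: best allocation of the remaining 4 bidders over all 5 slots is Ridgeline→Slot 1 ($129), Juno→Slot 2 ($120), Cove→Slot 3 ($130), Apex→Slot 4 ($111), total $490.
VCG payment = (others' best without Flint) − (others' welfare with Flint) = 490 − 473 = $17.

Flint pays $17.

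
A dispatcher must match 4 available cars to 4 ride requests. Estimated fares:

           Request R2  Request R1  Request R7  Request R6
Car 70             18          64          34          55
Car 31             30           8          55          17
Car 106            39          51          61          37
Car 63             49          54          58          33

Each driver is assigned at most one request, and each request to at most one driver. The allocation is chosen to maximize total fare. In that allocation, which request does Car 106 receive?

Car 106 receives Request R1.

Optimal: Car 70→Request R6 ($55), Car 31→Request R7 ($55), Car 106→Request R1 ($51), Car 63→Request R2 ($49) — total 55+55+51+49 = $210.
Column-greedy (each request in turn goes to its best remaining driver) gives $191, worse by 19.
Swapping Car 63↔Car 31 (Car 63→Request R7 $58, Car 31→Request R2 $30) loses 16.
Every other assignment is strictly worse.
Car 106's own top request is Request R7 ($61), but forcing Car 106→Request R7 and reassigning the rest optimally gives only $200 — worse by 10.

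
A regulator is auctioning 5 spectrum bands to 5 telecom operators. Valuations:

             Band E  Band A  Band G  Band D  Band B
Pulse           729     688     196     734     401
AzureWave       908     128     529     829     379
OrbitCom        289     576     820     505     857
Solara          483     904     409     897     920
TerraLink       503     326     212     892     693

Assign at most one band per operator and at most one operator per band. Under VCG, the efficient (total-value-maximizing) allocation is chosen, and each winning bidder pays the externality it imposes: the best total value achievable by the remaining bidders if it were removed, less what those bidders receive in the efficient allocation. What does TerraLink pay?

TerraLink pays $67M.

Efficient allocation: Pulse→Band A ($688M), AzureWave→Band E ($908M), OrbitCom→Band G ($820M), Solara→Band B ($920M), TerraLink→Band D ($892M); total welfare W = $4228M.
TerraLink receives Band D at value $892M, so the others get W − 892 = $3336M.
Without TerraLink: best allocation of the remaining 4 bidders over all 5 bands is Pulse→Band D ($734M), AzureWave→Band E ($908M), OrbitCom→Band B ($857M), Solara→Band A ($904M), total $3403M.
VCG payment = (others' best without TerraLink) − (others' welfare with TerraLink) = 3403 − 3336 = $67M.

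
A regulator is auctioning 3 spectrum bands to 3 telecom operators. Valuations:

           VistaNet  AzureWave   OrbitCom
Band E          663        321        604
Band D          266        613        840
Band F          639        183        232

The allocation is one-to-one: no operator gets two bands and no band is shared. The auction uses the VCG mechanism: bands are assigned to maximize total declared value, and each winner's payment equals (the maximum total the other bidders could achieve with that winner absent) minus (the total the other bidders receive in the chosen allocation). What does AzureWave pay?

AzureWave pays $260M.

Efficient allocation: VistaNet→Band F ($639M), AzureWave→Band D ($613M), OrbitCom→Band E ($604M); total welfare W = $1856M.
AzureWave receives Band D at value $613M, so the others get W − 613 = $1243M.
Without AzureWave: best allocation of the remaining 2 bidders over all 3 bands is VistaNet→Band E ($663M), OrbitCom→Band D ($840M), total $1503M.
VCG payment = (others' best without AzureWave) − (others' welfare with AzureWave) = 1503 − 1243 = $260M.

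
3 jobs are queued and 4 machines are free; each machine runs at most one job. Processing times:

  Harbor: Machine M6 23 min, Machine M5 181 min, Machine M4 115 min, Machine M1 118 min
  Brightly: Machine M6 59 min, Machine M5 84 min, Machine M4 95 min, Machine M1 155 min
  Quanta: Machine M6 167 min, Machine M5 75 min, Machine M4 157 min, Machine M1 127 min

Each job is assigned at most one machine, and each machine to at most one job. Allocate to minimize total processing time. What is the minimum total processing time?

This is a one-to-one assignment (minimum-cost bipartite matching).
Optimal: Harbor→Machine M6 (23 min), Brightly→Machine M4 (95 min), Quanta→Machine M5 (75 min) — total 23+95+75 = 193 min.
Row-greedy (each job in turn takes its cheapest remaining machine) gives 234 min, worse by 41.

Minimum total: 193 min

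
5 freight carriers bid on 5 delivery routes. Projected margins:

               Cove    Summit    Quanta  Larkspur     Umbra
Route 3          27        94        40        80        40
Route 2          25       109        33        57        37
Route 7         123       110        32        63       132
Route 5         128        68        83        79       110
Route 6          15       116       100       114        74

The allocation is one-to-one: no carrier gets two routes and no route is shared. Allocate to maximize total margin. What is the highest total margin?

Max total: $549k

Optimal: Cove→Route 5 ($128k), Summit→Route 2 ($109k), Quanta→Route 6 ($100k), Larkspur→Route 3 ($80k), Umbra→Route 7 ($132k) — total 128+109+100+80+132 = $549k.
Column-greedy (each route in turn goes to its best remaining carrier) gives $511k, worse by 38.
Next-best assignment: Cove→Route 5, Summit→Route 2, Quanta→Route 3, Larkspur→Route 6, Umbra→Route 7 = $523k.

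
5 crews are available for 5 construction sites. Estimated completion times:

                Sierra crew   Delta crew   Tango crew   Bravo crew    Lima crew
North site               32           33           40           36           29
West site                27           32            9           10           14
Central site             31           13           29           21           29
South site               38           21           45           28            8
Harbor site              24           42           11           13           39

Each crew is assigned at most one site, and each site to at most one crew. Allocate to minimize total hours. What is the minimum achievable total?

This is the linear assignment problem.
Optimal: Sierra crew→North site (32 hours), Delta crew→Central site (13 hours), Tango crew→Harbor site (11 hours), Bravo crew→West site (10 hours), Lima crew→South site (8 hours) — total 32+13+11+10+8 = 74 hours.
Next-best assignment: Sierra crew→North site, Delta crew→Central site, Tango crew→West site, Bravo crew→Harbor site, Lima crew→South site = 75 hours.
Every other assignment is strictly worse.

Minimum total: 74 hours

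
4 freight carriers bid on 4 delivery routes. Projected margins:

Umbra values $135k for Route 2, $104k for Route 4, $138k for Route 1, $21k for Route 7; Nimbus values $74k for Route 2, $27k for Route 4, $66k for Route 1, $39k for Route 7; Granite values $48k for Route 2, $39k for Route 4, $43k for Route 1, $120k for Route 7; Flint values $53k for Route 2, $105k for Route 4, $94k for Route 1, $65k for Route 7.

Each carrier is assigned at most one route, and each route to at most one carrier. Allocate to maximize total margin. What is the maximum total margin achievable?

Maximum total: $437k

This is a one-to-one assignment (maximum-weight bipartite matching).
Optimal: Umbra→Route 1 ($138k), Nimbus→Route 2 ($74k), Granite→Route 7 ($120k), Flint→Route 4 ($105k) — total 138+74+120+105 = $437k.
Column-greedy (each route in turn goes to its best remaining carrier) gives $426k, worse by 11.
Next-best assignment: Umbra→Route 2, Nimbus→Route 1, Granite→Route 7, Flint→Route 4 = $426k.
Checked against all permutations: $437k is optimal.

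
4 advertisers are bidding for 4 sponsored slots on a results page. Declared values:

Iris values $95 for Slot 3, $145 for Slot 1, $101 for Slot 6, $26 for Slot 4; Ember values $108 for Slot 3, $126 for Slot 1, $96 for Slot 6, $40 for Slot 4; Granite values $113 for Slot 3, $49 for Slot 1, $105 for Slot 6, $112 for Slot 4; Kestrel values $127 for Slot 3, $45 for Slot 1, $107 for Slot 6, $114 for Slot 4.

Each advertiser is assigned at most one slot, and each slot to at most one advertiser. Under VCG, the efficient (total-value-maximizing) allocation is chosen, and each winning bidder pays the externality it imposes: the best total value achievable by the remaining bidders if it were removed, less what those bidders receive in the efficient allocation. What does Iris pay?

Iris pays $30.

Efficient allocation: Iris→Slot 1 ($145), Ember→Slot 6 ($96), Granite→Slot 4 ($112), Kestrel→Slot 3 ($127); total welfare W = $480.
Iris receives Slot 1 at value $145, so the others get W − 145 = $335.
Without Iris: best allocation of the remaining 3 bidders over all 4 slots is Ember→Slot 1 ($126), Granite→Slot 4 ($112), Kestrel→Slot 3 ($127), total $365.
VCG payment = (others' best without Iris) − (others' welfare with Iris) = 365 − 335 = $30.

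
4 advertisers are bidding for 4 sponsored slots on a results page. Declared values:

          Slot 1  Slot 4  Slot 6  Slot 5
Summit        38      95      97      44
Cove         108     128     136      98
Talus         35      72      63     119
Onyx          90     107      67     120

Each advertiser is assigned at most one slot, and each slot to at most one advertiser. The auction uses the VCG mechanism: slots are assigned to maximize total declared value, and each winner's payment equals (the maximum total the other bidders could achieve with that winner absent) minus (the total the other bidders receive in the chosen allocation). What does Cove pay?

Efficient allocation: Summit→Slot 4 ($95), Cove→Slot 6 ($136), Talus→Slot 5 ($119), Onyx→Slot 1 ($90); total welfare W = $440.
Cove receives Slot 6 at value $136, so the others get W − 136 = $304.
Without Cove: best allocation of the remaining 3 bidders over all 4 slots is Summit→Slot 6 ($97), Talus→Slot 5 ($119), Onyx→Slot 4 ($107), total $323.
VCG payment = (others' best without Cove) − (others' welfare with Cove) = 323 − 304 = $19.

Cove pays $19.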